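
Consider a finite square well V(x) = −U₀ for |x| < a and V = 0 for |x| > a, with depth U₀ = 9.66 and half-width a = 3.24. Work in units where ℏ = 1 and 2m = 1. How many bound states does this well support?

N = 7

Define the well-strength parameter z₀ = (a/ℏ)√(2mU₀) = 3.24 × √(2·0.5·9.66) = 10.07.
The even/odd transcendental equations gain one root per π/2 in z₀, giving N = 1 + ⌊2z₀/π⌋ = 1 + ⌊6.411⌋ = 7.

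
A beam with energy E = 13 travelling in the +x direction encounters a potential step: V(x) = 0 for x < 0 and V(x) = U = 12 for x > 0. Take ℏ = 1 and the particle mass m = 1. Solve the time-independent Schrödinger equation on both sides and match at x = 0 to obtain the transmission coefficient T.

T = 0.680

The wavenumbers are k₁ = √(2mE)/ℏ = 5.099 on the left and k₂ = √(2m(E − U))/ℏ = 1.414 on the right.
Matching ψ and ψ′ at x = 0 gives r = (k₁ − k₂)/(k₁ + k₂), so R = r² = 0.3201 and T = 1 − R = 0.6799.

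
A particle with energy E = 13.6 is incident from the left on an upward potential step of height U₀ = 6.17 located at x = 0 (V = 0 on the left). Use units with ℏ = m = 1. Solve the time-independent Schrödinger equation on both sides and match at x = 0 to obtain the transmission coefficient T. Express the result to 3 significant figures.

T = 0.978

The wavenumbers are k₁ = √(2mE)/ℏ = 5.215 on the left and k₂ = √(2m(E − U₀))/ℏ = 3.855 on the right.
Continuity of ψ and ψ′ at the step yields the reflection amplitude r = (k₁ − k₂)/(k₁ + k₂) = 0.1500; thus R = |r|² = 0.02250, T = 0.9775.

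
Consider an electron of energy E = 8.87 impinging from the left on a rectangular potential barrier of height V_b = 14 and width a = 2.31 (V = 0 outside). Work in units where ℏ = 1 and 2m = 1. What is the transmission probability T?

T = 0.000106

E < V_b: inside the barrier ψ ∝ e^{±κx} with κ = √(2m(V_b − E))/ℏ = 2.265.
κa = 5.232, sinh(κa) = 93.58.
The exact tunnelling result is T⁻¹ = 1 + V_b² sinh²(κa) / [4E(V_b − E)] = 9432, so T = 0.000106.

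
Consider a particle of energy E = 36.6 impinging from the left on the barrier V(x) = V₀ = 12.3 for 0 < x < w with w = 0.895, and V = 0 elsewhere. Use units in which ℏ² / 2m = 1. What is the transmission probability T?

Above the barrier the interior wavenumber is k₂ = √(2m(E − V₀))/ℏ = 4.930, giving phase k₂w = 4.412.
T = [1 + V₀² sin²(k₂w) / (4E(E − V₀))]⁻¹ = 1/1.039 = 0.963.

T = 0.963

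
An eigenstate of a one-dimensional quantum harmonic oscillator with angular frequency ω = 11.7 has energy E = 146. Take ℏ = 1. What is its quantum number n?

Invert E_n = (n + ½)ℏω: n = E/ℏω − ½ = 11.979, so n = 12.

n = 12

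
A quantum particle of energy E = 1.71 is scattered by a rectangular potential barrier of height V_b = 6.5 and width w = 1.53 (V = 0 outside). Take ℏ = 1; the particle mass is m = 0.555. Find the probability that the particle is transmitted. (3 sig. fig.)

Since E < V_b the interior solution is evanescent with decay constant κ = √(2m(V_b − E))/ℏ = 2.306.
κw = 3.528, sinh(κw) = 17.01.
Matching ψ, ψ′ at both faces gives T = [1 + V_b² sinh²(κw) / (4E(V_b − E))]⁻¹ = 1/374.2 = 0.00267.

T = 0.00267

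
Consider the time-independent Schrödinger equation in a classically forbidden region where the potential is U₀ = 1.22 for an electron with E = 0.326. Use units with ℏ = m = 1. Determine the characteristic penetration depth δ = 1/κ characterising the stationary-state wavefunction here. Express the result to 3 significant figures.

Since E < U₀ the TISE in this region is ψ'' = κ²ψ with κ = √(2m(U₀ − E))/ℏ.
κ = √(2 × 1 × 0.894) = 1.337. The penetration depth is δ = 1/κ = 0.748.

δ = 0.748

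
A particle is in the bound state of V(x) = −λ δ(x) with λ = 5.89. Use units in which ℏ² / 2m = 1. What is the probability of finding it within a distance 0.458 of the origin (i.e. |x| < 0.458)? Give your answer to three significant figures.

The normalised bound state is ψ = √κ e^{−κ|x|} with κ = mλ/ℏ² = 2.945.
P(|x| < d) = ∫_{−d}^{d} κ e^{−2κ|x|} dx = 1 − e^{−2κd} = 1 − e^{−2.698} = 0.9326.

P = 0.933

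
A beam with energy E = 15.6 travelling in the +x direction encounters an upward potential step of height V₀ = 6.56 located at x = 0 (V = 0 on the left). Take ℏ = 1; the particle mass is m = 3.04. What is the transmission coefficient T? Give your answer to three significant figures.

T = 0.982

On each side the TISE gives plane waves with k = √(2m(E − V))/ℏ: k₁ = √(2·3.04·15.6) = 9.739, k₂ = √(2·3.04·9.04) = 7.414.
Matching ψ and ψ′ at x = 0 gives r = (k₁ − k₂)/(k₁ + k₂), so R = r² = 0.01838 and T = 1 − R = 0.9816.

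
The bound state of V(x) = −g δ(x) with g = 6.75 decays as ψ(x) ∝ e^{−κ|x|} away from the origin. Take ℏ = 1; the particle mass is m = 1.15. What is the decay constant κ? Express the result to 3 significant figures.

κ = 7.76

Integrating the TISE across x = 0 gives the cusp condition ψ'(0⁺) − ψ'(0⁻) = −(2mg/ℏ²)ψ(0).
With ψ ∝ e^{−κ|x|} this yields −2κ = −2mg/ℏ², so κ = mg/ℏ² = 7.763.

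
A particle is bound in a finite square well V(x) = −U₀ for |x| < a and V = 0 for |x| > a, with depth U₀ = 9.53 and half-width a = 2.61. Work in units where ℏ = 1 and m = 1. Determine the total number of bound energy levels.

Define the well-strength parameter z₀ = (a/ℏ)√(2mU₀) = 2.61 × √(2·1·9.53) = 11.39.
The even/odd transcendental equations gain one root per π/2 in z₀, giving N = 1 + ⌊2z₀/π⌋ = 1 + ⌊7.254⌋ = 8.

N = 8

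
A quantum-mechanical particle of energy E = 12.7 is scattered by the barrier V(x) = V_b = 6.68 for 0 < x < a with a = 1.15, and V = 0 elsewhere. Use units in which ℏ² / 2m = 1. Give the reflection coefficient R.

R = 0.0142

Above the barrier the interior wavenumber is k₂ = √(2m(E − V_b))/ℏ = 2.454, giving phase k₂a = 2.822.
Matching at both interfaces gives T⁻¹ = 1 + V_b² sin²(k₂a) / [4E(E − V_b)] = 1.014, hence T = 0.986.
R = 1 − T = 0.0142.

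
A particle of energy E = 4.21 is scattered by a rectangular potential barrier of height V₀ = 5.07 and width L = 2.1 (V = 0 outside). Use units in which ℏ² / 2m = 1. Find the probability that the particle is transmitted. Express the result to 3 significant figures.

Since E < V₀ the interior solution is evanescent with decay constant κ = √(2m(V₀ − E))/ℏ = 0.9274.
κL = 1.947, sinh(κL) = 3.434.
Matching ψ, ψ′ at both faces gives T = [1 + V₀² sinh²(κL) / (4E(V₀ − E))]⁻¹ = 1/21.93 = 0.0456.

T = 0.0456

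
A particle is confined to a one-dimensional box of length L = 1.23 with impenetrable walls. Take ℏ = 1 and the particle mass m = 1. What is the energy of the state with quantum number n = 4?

E = 52.2

The infinite-well eigenfunctions ψ_n = √(2/L) sin(nπx/L) vanish at both walls, giving E_n = n²π²ℏ²/(2mL²).
E_4 = 4² × π² / (2 × 1 × 1.23²) = 52.19.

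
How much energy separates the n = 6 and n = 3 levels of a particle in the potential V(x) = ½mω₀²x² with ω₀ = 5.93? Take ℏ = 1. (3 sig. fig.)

E_n = ℏω₀(n + ½), so ΔE = (6 − 3) ℏω₀ = 3 × 5.93 = 17.79.

ΔE = 17.8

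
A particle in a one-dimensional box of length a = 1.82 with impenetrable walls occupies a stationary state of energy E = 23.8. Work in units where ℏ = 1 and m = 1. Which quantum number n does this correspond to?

n = 4

From E_n = n²π²ℏ²/(2ma²) invert to n = √(2ma²E)/(πℏ).
n = (1.82/π) × √(2 × 1 × 23.8) = 3.997 → n = 4.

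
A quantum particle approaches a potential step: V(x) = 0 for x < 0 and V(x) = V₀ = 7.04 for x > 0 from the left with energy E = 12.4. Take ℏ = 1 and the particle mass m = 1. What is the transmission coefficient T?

T = 0.957

On each side the TISE gives plane waves with k = √(2m(E − V))/ℏ: k₁ = √(2·1·12.4) = 4.980, k₂ = √(2·1·5.36) = 3.274.
Matching ψ and ψ′ at x = 0 gives r = (k₁ − k₂)/(k₁ + k₂), so R = r² = 0.04271 and T = 1 − R = 0.9573.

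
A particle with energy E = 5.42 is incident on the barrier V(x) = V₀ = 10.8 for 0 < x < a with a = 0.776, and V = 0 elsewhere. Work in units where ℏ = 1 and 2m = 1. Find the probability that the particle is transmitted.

T = 0.104

Since E < V₀ the interior solution is evanescent with decay constant κ = √(2m(V₀ − E))/ℏ = 2.319.
κa = 1.800, sinh(κa) = 2.942.
Matching ψ, ψ′ at both faces gives T = [1 + V₀² sinh²(κa) / (4E(V₀ − E))]⁻¹ = 1/9.655 = 0.104.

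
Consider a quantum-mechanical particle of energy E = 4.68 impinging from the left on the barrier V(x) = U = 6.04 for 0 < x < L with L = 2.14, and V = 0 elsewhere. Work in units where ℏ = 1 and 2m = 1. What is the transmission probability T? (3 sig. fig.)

T = 0.0189

Since E < U the interior solution is evanescent with decay constant κ = √(2m(U − E))/ℏ = 1.166.
κL = 2.496, sinh(κL) = 6.024.
Matching ψ, ψ′ at both faces gives T = [1 + U² sinh²(κL) / (4E(U − E))]⁻¹ = 1/52.99 = 0.0189.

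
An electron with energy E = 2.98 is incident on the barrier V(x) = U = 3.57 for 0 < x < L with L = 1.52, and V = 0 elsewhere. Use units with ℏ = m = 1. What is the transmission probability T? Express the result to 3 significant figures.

E < U: inside the barrier ψ ∝ e^{±κx} with κ = √(2m(U − E))/ℏ = 1.086.
κL = 1.651, sinh(κL) = 2.511.
Matching ψ, ψ′ at both faces gives T = [1 + U² sinh²(κL) / (4E(U − E))]⁻¹ = 1/12.42 = 0.0805.

T = 0.0805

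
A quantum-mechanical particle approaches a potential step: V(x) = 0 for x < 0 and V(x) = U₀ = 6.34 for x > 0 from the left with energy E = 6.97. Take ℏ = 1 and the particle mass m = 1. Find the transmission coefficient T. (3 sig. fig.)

The wavenumbers are k₁ = √(2mE)/ℏ = 3.734 on the left and k₂ = √(2m(E − U₀))/ℏ = 1.122 on the right.
Matching ψ and ψ′ at x = 0 gives r = (k₁ − k₂)/(k₁ + k₂), so R = r² = 0.2891 and T = 1 − R = 0.7109.

T = 0.711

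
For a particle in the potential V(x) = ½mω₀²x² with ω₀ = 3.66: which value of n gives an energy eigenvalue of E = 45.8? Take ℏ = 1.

E_n = ℏω₀(n + ½) ⇒ n = E/(ℏω₀) − ½ = 45.8/3.66 − 0.5 = 12.014 → n = 12.

n = 12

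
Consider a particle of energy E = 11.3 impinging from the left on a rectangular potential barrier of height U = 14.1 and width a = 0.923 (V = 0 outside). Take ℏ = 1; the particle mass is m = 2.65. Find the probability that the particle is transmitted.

T = 0.00208

Since E < U the interior solution is evanescent with decay constant κ = √(2m(U − E))/ℏ = 3.852.
κa = 3.556, sinh(κa) = 17.49.
Matching ψ, ψ′ at both faces gives T = [1 + U² sinh²(κa) / (4E(U − E))]⁻¹ = 1/481.6 = 0.00208.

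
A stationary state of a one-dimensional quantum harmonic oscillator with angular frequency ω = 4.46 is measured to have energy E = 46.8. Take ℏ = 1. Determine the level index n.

Invert E_n = (n + ½)ℏω: n = E/ℏω − ½ = 9.993, so n = 10.

n = 10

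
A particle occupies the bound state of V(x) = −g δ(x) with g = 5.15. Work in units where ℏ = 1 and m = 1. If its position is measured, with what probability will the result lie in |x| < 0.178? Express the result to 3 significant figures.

P = 0.840

The normalised bound state is ψ = √κ e^{−κ|x|} with κ = mg/ℏ² = 5.150.
P(|x| < d) = ∫_{−d}^{d} κ e^{−2κ|x|} dx = 1 − e^{−2κd} = 1 − e^{−1.833} = 0.8401.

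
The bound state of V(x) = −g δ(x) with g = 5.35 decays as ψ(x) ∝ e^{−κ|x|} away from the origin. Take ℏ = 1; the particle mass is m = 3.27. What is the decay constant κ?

κ = 17.5

Integrate −(ℏ²/2m)ψ'' − gδ(x)ψ = Eψ from −ε to +ε: the ψ'' term gives ψ'(0⁺) − ψ'(0⁻) and the δ term gives −(2mg/ℏ²)ψ(0).
With ψ ∝ e^{−κ|x|} this yields −2κ = −2mg/ℏ², so κ = mg/ℏ² = 17.49.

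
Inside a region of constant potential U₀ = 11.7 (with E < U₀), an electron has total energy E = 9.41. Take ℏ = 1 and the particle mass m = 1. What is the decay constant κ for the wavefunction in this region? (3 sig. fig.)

κ = 2.14

Since E < U₀ the TISE in this region is ψ'' = κ²ψ with κ = √(2m(U₀ − E))/ℏ.
κ = √(2 × 1 × 2.29) = 2.140.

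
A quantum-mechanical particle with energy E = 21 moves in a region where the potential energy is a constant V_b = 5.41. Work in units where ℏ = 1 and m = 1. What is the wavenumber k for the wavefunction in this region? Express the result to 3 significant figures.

With E > V_b the solution is oscillatory, ψ ∝ e^{±ikx} with k = √(2m(E − V_b))/ℏ.
k = √(2 × 1 × 15.59) = 5.584.

k = 5.58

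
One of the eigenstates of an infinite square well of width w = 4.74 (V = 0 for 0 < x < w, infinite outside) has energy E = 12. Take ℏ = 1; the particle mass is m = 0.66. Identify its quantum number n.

n = 6

For an infinite well E_n = n²π²ℏ²/(2mw²), so n = (w/πℏ)√(2mE).
n = (4.74/π) × √(2 × 0.66 × 12) = 6.005 → n = 6.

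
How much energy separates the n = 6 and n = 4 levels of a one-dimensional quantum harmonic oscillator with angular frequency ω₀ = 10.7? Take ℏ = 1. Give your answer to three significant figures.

E_n = ℏω₀(n + ½), so ΔE = (6 − 4) ℏω₀ = 2 × 10.7 = 21.40.

ΔE = 21.4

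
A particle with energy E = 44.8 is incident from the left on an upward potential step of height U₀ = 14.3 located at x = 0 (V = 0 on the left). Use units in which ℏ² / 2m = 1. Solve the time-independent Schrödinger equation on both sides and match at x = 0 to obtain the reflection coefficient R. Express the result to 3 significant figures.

R = 0.00918

On each side the TISE gives plane waves with k = √(2m(E − V))/ℏ: k₁ = √(2·½·44.8) = 6.693, k₂ = √(2·½·30.5) = 5.523.
Matching ψ and ψ′ at x = 0 gives r = (k₁ − k₂)/(k₁ + k₂), so R = r² = 0.009183 and T = 1 − R = 0.9908.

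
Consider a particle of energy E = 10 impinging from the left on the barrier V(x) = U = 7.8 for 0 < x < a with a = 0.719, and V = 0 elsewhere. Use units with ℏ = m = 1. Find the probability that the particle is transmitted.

Above the barrier the interior wavenumber is k₂ = √(2m(E − U))/ℏ = 2.098, giving phase k₂a = 1.508.
Matching at both interfaces gives T⁻¹ = 1 + U² sin²(k₂a) / [4E(E − U)] = 1.689, hence T = 0.592.

T = 0.592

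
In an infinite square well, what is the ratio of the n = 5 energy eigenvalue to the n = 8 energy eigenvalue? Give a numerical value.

E_n = n²π²ℏ²/(2mL²) so the ratio is n₂²/n₁² = 25/64 = 0.390625.

0.390625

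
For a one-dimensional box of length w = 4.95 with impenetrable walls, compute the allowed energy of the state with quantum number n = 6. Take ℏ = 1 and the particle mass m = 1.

The infinite-well eigenfunctions ψ_n = √(2/w) sin(nπx/w) vanish at both walls, giving E_n = n²π²ℏ²/(2mw²).
E_6 = 6² × π² / (2 × 1 × 4.95²) = 7.250.

E = 7.25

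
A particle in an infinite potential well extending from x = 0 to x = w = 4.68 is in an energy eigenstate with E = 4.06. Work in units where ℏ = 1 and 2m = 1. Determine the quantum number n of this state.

n = 3

From E_n = n²π²ℏ²/(2mw²) invert to n = √(2mw²E)/(πℏ).
n = (4.68/π) × √(2 × 0.5 × 4.06) = 3.002 → n = 3.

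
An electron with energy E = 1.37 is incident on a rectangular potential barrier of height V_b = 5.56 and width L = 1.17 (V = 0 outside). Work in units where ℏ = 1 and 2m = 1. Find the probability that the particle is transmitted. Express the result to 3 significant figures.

E < V_b: inside the barrier ψ ∝ e^{±κx} with κ = √(2m(V_b − E))/ℏ = 2.047.
κL = 2.395, sinh(κL) = 5.438.
The exact tunnelling result is T⁻¹ = 1 + V_b² sinh²(κL) / [4E(V_b − E)] = 40.82, so T = 0.0245.

T = 0.0245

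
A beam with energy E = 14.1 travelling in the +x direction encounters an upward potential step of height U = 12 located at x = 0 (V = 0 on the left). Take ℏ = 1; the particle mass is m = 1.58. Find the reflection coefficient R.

R = 0.196

On each side the TISE gives plane waves with k = √(2m(E − V))/ℏ: k₁ = √(2·1.58·14.1) = 6.675, k₂ = √(2·1.58·2.1) = 2.576.
Continuity of ψ and ψ′ at the step yields the reflection amplitude r = (k₁ − k₂)/(k₁ + k₂) = 0.4431; thus R = |r|² = 0.1963, T = 0.8037.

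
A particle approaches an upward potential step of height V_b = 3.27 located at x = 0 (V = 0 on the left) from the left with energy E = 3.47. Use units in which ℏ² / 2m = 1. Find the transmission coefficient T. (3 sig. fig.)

T = 0.624

On each side the TISE gives plane waves with k = √(2m(E − V))/ℏ: k₁ = √(2·½·3.47) = 1.863, k₂ = √(2·½·0.2) = 0.4472.
Matching ψ and ψ′ at x = 0 gives r = (k₁ − k₂)/(k₁ + k₂), so R = r² = 0.3755 and T = 1 − R = 0.6245.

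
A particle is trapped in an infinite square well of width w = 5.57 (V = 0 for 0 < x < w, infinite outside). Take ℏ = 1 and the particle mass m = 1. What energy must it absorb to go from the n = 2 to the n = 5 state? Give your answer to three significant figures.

ΔE = 3.34

E_n = n²π²ℏ²/(2mw²), so ΔE = (5² − 2²) π²ℏ²/(2mw²).
ΔE = 21 × π² / (2 × 1 × 5.57²) = 3.340.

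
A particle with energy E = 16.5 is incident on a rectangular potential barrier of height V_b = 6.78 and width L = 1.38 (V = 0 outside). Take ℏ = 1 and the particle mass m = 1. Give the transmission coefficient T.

E > V_b: inside the barrier k₂ = √(2m(E − V_b))/ℏ = 4.409, k₂L = 6.085.
T = [1 + V_b² sin²(k₂L) / (4E(E − V_b))]⁻¹ = 1/1.003 = 0.997.

T = 0.997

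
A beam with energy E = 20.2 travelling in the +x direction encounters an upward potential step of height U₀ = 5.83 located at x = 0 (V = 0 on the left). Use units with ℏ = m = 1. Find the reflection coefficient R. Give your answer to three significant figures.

R = 0.00721

On each side the TISE gives plane waves with k = √(2m(E − V))/ℏ: k₁ = √(2·1·20.2) = 6.356, k₂ = √(2·1·14.37) = 5.361.
Continuity of ψ and ψ′ at the step yields the reflection amplitude r = (k₁ − k₂)/(k₁ + k₂) = 0.08493; thus R = |r|² = 0.007213, T = 0.9928.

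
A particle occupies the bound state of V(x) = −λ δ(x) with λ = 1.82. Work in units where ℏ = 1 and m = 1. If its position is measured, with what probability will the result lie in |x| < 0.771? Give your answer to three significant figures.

P = 0.940

The normalised bound state is ψ = √κ e^{−κ|x|} with κ = mλ/ℏ² = 1.820.
P(|x| < d) = ∫_{−d}^{d} κ e^{−2κ|x|} dx = 1 − e^{−2κd} = 1 − e^{−2.806} = 0.9396.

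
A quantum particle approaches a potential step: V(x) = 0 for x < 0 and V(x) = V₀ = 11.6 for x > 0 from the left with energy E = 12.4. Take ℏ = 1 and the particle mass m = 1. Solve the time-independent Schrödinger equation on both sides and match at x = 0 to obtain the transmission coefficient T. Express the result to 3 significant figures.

On each side the TISE gives plane waves with k = √(2m(E − V))/ℏ: k₁ = √(2·1·12.4) = 4.980, k₂ = √(2·1·0.8) = 1.265.
Matching ψ and ψ′ at x = 0 gives r = (k₁ − k₂)/(k₁ + k₂), so R = r² = 0.3539 and T = 1 − R = 0.6461.

T = 0.646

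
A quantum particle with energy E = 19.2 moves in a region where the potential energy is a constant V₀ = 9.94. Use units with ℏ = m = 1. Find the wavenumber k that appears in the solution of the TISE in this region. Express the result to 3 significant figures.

With E > V₀ the solution is oscillatory, ψ ∝ e^{±ikx} with k = √(2m(E − V₀))/ℏ.
k = √(2 × 1 × 9.26) = 4.303.

k = 4.30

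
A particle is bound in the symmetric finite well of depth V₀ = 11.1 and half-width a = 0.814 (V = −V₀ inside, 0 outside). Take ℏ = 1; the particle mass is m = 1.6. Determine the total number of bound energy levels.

N = 4

Define the well-strength parameter z₀ = (a/ℏ)√(2mV₀) = 0.814 × √(2·1.6·11.1) = 4.851.
The even/odd transcendental equations gain one root per π/2 in z₀, giving N = 1 + ⌊2z₀/π⌋ = 1 + ⌊3.088⌋ = 4.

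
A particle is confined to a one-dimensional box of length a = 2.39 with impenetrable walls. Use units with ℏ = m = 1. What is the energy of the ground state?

Requiring ψ(0) = ψ(a) = 0 quantises k = nπ/a, hence E_n = ℏ²k²/2m = n²π²ℏ²/(2ma²).
E_1 = 1² × π² / (2 × 1 × 2.39²) = 0.8639.

E = 0.864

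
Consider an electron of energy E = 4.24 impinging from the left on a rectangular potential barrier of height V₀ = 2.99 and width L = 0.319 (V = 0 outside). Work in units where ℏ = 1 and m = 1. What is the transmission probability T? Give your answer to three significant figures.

T = 0.910

E > V₀: inside the barrier k₂ = √(2m(E − V₀))/ℏ = 1.581, k₂L = 0.5044.
T = [1 + V₀² sin²(k₂L) / (4E(E − V₀))]⁻¹ = 1/1.098 = 0.910.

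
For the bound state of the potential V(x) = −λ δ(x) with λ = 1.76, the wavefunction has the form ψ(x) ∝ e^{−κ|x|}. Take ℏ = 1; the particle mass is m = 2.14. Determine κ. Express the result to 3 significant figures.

Integrating the TISE across x = 0 gives the cusp condition ψ'(0⁺) − ψ'(0⁻) = −(2mλ/ℏ²)ψ(0).
With ψ ∝ e^{−κ|x|} this yields −2κ = −2mλ/ℏ², so κ = mλ/ℏ² = 3.766.

κ = 3.77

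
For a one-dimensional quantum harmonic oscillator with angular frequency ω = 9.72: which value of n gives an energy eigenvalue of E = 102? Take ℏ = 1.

n = 10

Invert E_n = (n + ½)ℏω: n = E/ℏω − ½ = 9.994, so n = 10.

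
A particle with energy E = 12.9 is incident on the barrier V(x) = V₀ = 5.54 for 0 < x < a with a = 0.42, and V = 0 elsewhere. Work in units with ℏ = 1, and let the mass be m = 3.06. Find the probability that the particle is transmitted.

T = 0.992

Above the barrier the interior wavenumber is k₂ = √(2m(E − V₀))/ℏ = 6.711, giving phase k₂a = 2.819.
T = [1 + V₀² sin²(k₂a) / (4E(E − V₀))]⁻¹ = 1/1.008 = 0.992.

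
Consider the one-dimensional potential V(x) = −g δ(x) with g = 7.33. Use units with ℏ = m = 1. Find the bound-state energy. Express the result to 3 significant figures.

For x ≠ 0 the bound state is ψ ∝ e^{−κ|x|}; integrating the TISE across the delta gives the cusp condition 2κ = 2mg/ℏ², so κ = 7.330.
Then E = −ℏ²κ²/(2m) = −mg²/(2ℏ²) = -26.86.

E = -26.9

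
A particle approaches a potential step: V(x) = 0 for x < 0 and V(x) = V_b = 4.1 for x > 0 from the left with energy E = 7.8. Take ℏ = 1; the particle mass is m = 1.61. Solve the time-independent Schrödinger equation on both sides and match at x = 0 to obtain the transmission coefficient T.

T = 0.966

The wavenumbers are k₁ = √(2mE)/ℏ = 5.012 on the left and k₂ = √(2m(E − V_b))/ℏ = 3.452 on the right.
Matching ψ and ψ′ at x = 0 gives r = (k₁ − k₂)/(k₁ + k₂), so R = r² = 0.03397 and T = 1 − R = 0.9660.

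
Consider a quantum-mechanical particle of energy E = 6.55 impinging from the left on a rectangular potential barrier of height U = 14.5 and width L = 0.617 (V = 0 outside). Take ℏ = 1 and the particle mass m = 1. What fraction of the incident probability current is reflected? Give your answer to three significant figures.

Since E < U the interior solution is evanescent with decay constant κ = √(2m(U − E))/ℏ = 3.987.
κL = 2.460, sinh(κL) = 5.811.
The exact tunnelling result is T⁻¹ = 1 + U² sinh²(κL) / [4E(U − E)] = 35.09, so T = 0.0285.
R = 1 − T = 0.972.

R = 0.972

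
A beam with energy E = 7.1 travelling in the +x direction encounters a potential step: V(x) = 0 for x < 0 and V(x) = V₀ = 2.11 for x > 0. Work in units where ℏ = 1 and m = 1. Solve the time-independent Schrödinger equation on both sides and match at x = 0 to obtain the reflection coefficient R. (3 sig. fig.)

R = 0.00773

The wavenumbers are k₁ = √(2mE)/ℏ = 3.768 on the left and k₂ = √(2m(E − V₀))/ℏ = 3.159 on the right.
Continuity of ψ and ψ′ at the step yields the reflection amplitude r = (k₁ − k₂)/(k₁ + k₂) = 0.08794; thus R = |r|² = 0.007733, T = 0.9923.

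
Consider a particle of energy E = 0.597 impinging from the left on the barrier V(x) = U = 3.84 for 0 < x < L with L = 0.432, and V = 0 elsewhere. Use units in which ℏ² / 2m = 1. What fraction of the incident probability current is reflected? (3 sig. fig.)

R = 0.584

E < U: inside the barrier ψ ∝ e^{±κx} with κ = √(2m(U − E))/ℏ = 1.801.
κL = 0.7780, sinh(κL) = 0.8588.
The exact tunnelling result is T⁻¹ = 1 + U² sinh²(κL) / [4E(U − E)] = 2.404, so T = 0.416.
R = 1 − T = 0.584.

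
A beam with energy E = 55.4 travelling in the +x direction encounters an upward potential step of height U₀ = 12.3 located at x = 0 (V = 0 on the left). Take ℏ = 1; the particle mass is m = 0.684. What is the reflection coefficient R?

R = 0.00393

On each side the TISE gives plane waves with k = √(2m(E − V))/ℏ: k₁ = √(2·0.684·55.4) = 8.706, k₂ = √(2·0.684·43.1) = 7.679.
Matching ψ and ψ′ at x = 0 gives r = (k₁ − k₂)/(k₁ + k₂), so R = r² = 0.003929 and T = 1 − R = 0.9961.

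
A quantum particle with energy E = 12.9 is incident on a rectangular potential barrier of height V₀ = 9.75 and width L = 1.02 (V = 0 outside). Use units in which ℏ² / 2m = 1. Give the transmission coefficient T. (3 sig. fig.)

T = 0.644

Above the barrier the interior wavenumber is k₂ = √(2m(E − V₀))/ℏ = 1.775, giving phase k₂L = 1.810.
Matching at both interfaces gives T⁻¹ = 1 + V₀² sin²(k₂L) / [4E(E − V₀)] = 1.552, hence T = 0.644.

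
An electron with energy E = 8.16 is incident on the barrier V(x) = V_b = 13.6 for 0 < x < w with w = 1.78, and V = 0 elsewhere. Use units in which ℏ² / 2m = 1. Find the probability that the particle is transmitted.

T = 0.000951

Since E < V_b the interior solution is evanescent with decay constant κ = √(2m(V_b − E))/ℏ = 2.332.
κw = 4.152, sinh(κw) = 31.76.
Matching ψ, ψ′ at both faces gives T = [1 + V_b² sinh²(κw) / (4E(V_b − E))]⁻¹ = 1/1052 = 0.000951.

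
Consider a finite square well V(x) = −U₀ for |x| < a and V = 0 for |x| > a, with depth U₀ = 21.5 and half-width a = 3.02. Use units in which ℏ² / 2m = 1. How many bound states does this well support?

N = 9

The dimensionless depth is z₀ = a√(2mU₀)/ℏ = 3.02 × √(21.50) = 14.00.
A new bound state (alternating even/odd) appears each time z₀ passes a multiple of π/2, so N = ⌊2z₀/π⌋ + 1 = ⌊8.915⌋ + 1 = 9.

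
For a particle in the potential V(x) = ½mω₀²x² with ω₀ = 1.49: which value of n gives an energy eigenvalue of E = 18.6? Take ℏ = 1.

n = 12

Invert E_n = (n + ½)ℏω₀: n = E/ℏω₀ − ½ = 11.983, so n = 12.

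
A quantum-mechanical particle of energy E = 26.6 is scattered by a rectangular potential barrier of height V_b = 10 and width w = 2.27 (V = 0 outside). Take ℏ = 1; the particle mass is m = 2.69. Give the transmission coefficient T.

T = 0.985

Above the barrier the interior wavenumber is k₂ = √(2m(E − V_b))/ℏ = 9.450, giving phase k₂w = 21.45.
Matching at both interfaces gives T⁻¹ = 1 + V_b² sin²(k₂w) / [4E(E − V_b)] = 1.015, hence T = 0.985.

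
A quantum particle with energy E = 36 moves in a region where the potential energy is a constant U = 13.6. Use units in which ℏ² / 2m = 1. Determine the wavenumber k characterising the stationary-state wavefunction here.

With E > U the solution is oscillatory, ψ ∝ e^{±ikx} with k = √(2m(E − U))/ℏ.
k = √(2 × 0.5 × 22.4) = 4.733.

k = 4.73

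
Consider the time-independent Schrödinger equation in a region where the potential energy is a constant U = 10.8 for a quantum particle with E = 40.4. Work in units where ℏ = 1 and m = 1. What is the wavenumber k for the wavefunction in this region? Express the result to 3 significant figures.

k = 7.69

With E > U the solution is oscillatory, ψ ∝ e^{±ikx} with k = √(2m(E − U))/ℏ.
k = √(2 × 1 × 29.6) = 7.694.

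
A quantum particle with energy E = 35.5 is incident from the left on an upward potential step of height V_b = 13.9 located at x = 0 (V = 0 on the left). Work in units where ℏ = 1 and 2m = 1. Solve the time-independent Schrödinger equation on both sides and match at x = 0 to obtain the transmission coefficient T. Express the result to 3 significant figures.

T = 0.985

On each side the TISE gives plane waves with k = √(2m(E − V))/ℏ: k₁ = √(2·½·35.5) = 5.958, k₂ = √(2·½·21.6) = 4.648.
Continuity of ψ and ψ′ at the step yields the reflection amplitude r = (k₁ − k₂)/(k₁ + k₂) = 0.1236; thus R = |r|² = 0.01527, T = 0.9847.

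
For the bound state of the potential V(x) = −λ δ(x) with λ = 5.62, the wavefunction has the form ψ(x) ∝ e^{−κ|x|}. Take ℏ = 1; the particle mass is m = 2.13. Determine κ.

κ = 12.0

Integrating the TISE across x = 0 gives the cusp condition ψ'(0⁺) − ψ'(0⁻) = −(2mλ/ℏ²)ψ(0).
With ψ ∝ e^{−κ|x|} this yields −2κ = −2mλ/ℏ², so κ = mλ/ℏ² = 11.97.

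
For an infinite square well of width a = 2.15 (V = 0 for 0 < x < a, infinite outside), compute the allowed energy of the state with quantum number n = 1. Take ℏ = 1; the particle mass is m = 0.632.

Requiring ψ(0) = ψ(a) = 0 quantises k = nπ/a, hence E_n = ℏ²k²/2m = n²π²ℏ²/(2ma²).
E_1 = 1² × π² / (2 × 0.632 × 2.15²) = 1.689.

E = 1.69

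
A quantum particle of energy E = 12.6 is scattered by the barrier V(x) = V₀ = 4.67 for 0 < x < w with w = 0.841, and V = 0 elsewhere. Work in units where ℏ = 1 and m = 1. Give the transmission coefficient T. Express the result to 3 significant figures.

E > V₀: inside the barrier k₂ = √(2m(E − V₀))/ℏ = 3.982, k₂w = 3.349.
T = [1 + V₀² sin²(k₂w) / (4E(E − V₀))]⁻¹ = 1/1.002 = 0.998.

T = 0.998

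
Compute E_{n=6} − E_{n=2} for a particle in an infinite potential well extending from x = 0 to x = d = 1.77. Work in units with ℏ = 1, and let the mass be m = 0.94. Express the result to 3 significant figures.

E_n = n²π²ℏ²/(2md²), so ΔE = (6² − 2²) π²ℏ²/(2md²).
ΔE = 32 × π² / (2 × 0.94 × 1.77²) = 53.62.

ΔE = 53.6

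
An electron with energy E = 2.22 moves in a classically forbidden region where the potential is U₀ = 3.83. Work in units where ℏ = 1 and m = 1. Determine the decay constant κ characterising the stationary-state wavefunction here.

κ = 1.79

Since E < U₀ the TISE in this region is ψ'' = κ²ψ with κ = √(2m(U₀ − E))/ℏ.
κ = √(2 × 1 × 1.61) = 1.794.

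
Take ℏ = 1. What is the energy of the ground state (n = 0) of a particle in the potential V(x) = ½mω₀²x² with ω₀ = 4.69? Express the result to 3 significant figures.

E = 2.35

The oscillator eigenvalues are E_n = ℏω₀(n + ½), so E_0 = 4.69 × 0.5 = 2.345.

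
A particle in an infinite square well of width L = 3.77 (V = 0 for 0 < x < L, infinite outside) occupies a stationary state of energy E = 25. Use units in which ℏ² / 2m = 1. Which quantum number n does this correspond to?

n = 6

From E_n = n²π²ℏ²/(2mL²) invert to n = √(2mL²E)/(πℏ).
n = (3.77/π) × √(2 × 0.5 × 25) = 6.000 → n = 6.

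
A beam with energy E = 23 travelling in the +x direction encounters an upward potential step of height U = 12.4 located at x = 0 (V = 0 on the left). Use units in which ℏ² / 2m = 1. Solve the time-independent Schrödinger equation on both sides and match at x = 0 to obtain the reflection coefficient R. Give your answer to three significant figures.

The wavenumbers are k₁ = √(2mE)/ℏ = 4.796 on the left and k₂ = √(2m(E − U))/ℏ = 3.256 on the right.
Continuity of ψ and ψ′ at the step yields the reflection amplitude r = (k₁ − k₂)/(k₁ + k₂) = 0.1913; thus R = |r|² = 0.03659, T = 0.9634.

R = 0.0366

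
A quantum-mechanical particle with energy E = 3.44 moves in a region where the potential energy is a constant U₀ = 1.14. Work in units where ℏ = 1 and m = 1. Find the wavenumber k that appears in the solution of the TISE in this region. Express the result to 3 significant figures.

With E > U₀ the solution is oscillatory, ψ ∝ e^{±ikx} with k = √(2m(E − U₀))/ℏ.
k = √(2 × 1 × 2.3) = 2.145.

k = 2.14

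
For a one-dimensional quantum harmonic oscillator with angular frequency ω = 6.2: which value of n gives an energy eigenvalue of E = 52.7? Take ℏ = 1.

Invert E_n = (n + ½)ℏω: n = E/ℏω − ½ = 8.000, so n = 8.

n = 8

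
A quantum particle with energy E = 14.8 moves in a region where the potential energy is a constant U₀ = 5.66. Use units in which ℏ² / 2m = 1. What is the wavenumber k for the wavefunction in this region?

With E > U₀ the solution is oscillatory, ψ ∝ e^{±ikx} with k = √(2m(E − U₀))/ℏ.
k = √(2 × 0.5 × 9.14) = 3.023.

k = 3.02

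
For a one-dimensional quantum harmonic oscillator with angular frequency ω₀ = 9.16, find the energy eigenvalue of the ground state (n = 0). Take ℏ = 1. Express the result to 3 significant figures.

Using E_n = (n + ½)ℏω₀: E_0 = 0.5 × 9.16 = 4.580.

E = 4.58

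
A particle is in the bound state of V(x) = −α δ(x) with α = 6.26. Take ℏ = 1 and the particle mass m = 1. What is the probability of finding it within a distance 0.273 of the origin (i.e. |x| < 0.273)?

P = 0.967

The normalised bound state is ψ = √κ e^{−κ|x|} with κ = mα/ℏ² = 6.260.
P(|x| < d) = ∫_{−d}^{d} κ e^{−2κ|x|} dx = 1 − e^{−2κd} = 1 − e^{−3.418} = 0.9672.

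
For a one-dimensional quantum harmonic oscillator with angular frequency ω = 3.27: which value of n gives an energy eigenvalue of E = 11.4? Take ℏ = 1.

E_n = ℏω(n + ½) ⇒ n = E/(ℏω) − ½ = 11.4/3.27 − 0.5 = 2.986 → n = 3.

n = 3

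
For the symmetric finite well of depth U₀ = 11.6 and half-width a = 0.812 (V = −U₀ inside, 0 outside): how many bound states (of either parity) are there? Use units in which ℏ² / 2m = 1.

N = 2

Define the well-strength parameter z₀ = (a/ℏ)√(2mU₀) = 0.812 × √(2·0.5·11.6) = 2.766.
The even/odd transcendental equations gain one root per π/2 in z₀, giving N = 1 + ⌊2z₀/π⌋ = 1 + ⌊1.761⌋ = 2.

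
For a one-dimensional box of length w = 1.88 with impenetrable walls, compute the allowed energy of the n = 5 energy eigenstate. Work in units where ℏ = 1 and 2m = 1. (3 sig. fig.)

E = 69.8

The infinite-well eigenfunctions ψ_n = √(2/w) sin(nπx/w) vanish at both walls, giving E_n = n²π²ℏ²/(2mw²).
E_5 = 5² × π² / (2 × 0.5 × 1.88²) = 69.81.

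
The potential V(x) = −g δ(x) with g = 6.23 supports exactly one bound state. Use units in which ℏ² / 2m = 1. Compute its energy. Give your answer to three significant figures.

The bound state is ψ(x) = √κ e^{−κ|x|}. The derivative jump ψ'(0⁺) − ψ'(0⁻) = −(2mg/ℏ²)ψ(0) fixes κ = mg/ℏ² = 3.115.
Then E = −ℏ²κ²/(2m) = −mg²/(2ℏ²) = -9.703.

E = -9.70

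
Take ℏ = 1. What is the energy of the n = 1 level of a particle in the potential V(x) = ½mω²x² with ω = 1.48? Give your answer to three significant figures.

E = 2.22

The oscillator eigenvalues are E_n = ℏω(n + ½), so E_1 = 1.48 × 1.5 = 2.220.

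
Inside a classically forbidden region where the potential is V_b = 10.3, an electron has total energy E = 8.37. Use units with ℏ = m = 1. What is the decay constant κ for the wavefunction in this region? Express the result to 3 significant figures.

Since E < V_b the TISE in this region is ψ'' = κ²ψ with κ = √(2m(V_b − E))/ℏ.
κ = √(2 × 1 × 1.93) = 1.965.

κ = 1.96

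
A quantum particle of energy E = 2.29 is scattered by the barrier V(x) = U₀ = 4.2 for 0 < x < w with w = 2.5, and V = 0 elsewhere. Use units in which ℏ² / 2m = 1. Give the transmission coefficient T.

T = 0.00395

Since E < U₀ the interior solution is evanescent with decay constant κ = √(2m(U₀ − E))/ℏ = 1.382.
κw = 3.455, sinh(κw) = 15.81.
Matching ψ, ψ′ at both faces gives T = [1 + U₀² sinh²(κw) / (4E(U₀ − E))]⁻¹ = 1/253.2 = 0.00395.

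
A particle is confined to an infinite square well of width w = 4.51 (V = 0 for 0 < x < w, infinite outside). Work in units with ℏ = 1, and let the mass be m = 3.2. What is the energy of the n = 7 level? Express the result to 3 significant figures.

The infinite-well eigenfunctions ψ_n = √(2/w) sin(nπx/w) vanish at both walls, giving E_n = n²π²ℏ²/(2mw²).
E_7 = 7² × π² / (2 × 3.2 × 4.51²) = 3.715.

E = 3.72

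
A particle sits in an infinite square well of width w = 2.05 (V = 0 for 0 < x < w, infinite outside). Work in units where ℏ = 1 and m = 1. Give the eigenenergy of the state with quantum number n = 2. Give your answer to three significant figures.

The infinite-well eigenfunctions ψ_n = √(2/w) sin(nπx/w) vanish at both walls, giving E_n = n²π²ℏ²/(2mw²).
E_2 = 2² × π² / (2 × 1 × 2.05²) = 4.697.

E = 4.70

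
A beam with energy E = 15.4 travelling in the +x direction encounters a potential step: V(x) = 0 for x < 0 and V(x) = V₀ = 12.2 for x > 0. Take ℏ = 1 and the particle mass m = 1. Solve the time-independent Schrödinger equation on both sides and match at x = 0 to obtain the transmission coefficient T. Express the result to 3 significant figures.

The wavenumbers are k₁ = √(2mE)/ℏ = 5.550 on the left and k₂ = √(2m(E − V₀))/ℏ = 2.530 on the right.
Matching ψ and ψ′ at x = 0 gives r = (k₁ − k₂)/(k₁ + k₂), so R = r² = 0.1397 and T = 1 − R = 0.8603.

T = 0.860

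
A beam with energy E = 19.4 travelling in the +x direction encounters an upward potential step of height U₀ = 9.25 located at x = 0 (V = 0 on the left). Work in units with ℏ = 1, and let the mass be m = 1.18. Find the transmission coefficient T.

T = 0.974

The wavenumbers are k₁ = √(2mE)/ℏ = 6.766 on the left and k₂ = √(2m(E − U₀))/ℏ = 4.894 on the right.
Matching ψ and ψ′ at x = 0 gives r = (k₁ − k₂)/(k₁ + k₂), so R = r² = 0.02578 and T = 1 − R = 0.9742.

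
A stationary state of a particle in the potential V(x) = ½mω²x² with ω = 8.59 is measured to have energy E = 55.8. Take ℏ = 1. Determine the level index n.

Invert E_n = (n + ½)ℏω: n = E/ℏω − ½ = 5.996, so n = 6.

n = 6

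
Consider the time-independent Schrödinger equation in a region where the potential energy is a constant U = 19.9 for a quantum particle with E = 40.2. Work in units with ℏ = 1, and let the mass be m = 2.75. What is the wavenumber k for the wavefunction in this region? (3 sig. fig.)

k = 10.6

With E > U the solution is oscillatory, ψ ∝ e^{±ikx} with k = √(2m(E − U))/ℏ.
k = √(2 × 2.75 × 20.3) = 10.57.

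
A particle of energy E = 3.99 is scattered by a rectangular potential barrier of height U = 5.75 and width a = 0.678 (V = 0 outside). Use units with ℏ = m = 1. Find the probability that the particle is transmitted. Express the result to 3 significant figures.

T = 0.239

E < U: inside the barrier ψ ∝ e^{±κx} with κ = √(2m(U − E))/ℏ = 1.876.
κa = 1.272, sinh(κa) = 1.644.
Matching ψ, ψ′ at both faces gives T = [1 + U² sinh²(κa) / (4E(U − E))]⁻¹ = 1/4.181 = 0.239.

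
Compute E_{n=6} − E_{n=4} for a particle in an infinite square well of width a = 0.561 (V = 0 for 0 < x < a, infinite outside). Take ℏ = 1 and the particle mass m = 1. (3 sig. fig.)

ΔE = 314

E_n = n²π²ℏ²/(2ma²), so ΔE = (6² − 4²) π²ℏ²/(2ma²).
ΔE = 20 × π² / (2 × 1 × 0.561²) = 313.6.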